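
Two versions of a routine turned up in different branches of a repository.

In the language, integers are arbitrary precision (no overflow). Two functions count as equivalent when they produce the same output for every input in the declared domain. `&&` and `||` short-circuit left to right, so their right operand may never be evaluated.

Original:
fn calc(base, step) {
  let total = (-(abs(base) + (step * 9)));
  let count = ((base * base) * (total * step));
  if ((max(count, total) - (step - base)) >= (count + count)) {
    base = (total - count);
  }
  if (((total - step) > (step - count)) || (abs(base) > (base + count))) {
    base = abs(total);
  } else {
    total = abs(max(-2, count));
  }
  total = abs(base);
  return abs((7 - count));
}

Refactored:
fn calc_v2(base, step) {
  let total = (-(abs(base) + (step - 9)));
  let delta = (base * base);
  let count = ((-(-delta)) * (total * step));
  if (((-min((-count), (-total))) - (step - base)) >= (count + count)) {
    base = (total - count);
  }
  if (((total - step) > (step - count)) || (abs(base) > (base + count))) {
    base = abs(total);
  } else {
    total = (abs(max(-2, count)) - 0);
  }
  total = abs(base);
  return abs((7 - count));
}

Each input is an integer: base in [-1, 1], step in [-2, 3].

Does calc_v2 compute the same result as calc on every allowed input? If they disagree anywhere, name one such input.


There is a counterexample at base=-1, step=-2: 41 on one side, 27 on the other.
calc: total = 17; count = -34; ((max(count, total) - (step - base)) >= (count + count)) -> true; base = 51; (((total - step) > (step - count)) || (abs(base) > (base + count))) -> true; base = 17; total = 17; return 41
calc_v2: total = 10; delta = 1; count = -20; (((-min((-count), (-total))) - (step - base)) >= (count + count)) -> true; base = 30; (((total - step) > (step - count)) || (abs(base) > (base + count))) -> true; base = 10; total = 10; return 27
verdict: not equivalent; witness: base=-1, step=-2


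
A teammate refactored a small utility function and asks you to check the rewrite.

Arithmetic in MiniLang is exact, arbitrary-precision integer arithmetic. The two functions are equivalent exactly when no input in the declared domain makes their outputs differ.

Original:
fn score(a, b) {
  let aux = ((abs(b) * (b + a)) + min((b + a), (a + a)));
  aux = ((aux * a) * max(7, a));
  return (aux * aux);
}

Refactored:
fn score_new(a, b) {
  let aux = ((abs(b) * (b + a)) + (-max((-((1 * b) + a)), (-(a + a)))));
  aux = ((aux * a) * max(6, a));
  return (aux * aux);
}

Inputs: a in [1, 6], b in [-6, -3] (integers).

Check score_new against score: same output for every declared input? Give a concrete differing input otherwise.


Try a=1, b=-6.
score: aux=-35, then aux=-245, then returns 60025
score_new: aux=-35, then aux=-210, then returns 44100
60025 and 44100 differ, so these are not the same function on this domain.
verdict: not equivalent; witness: a=1, b=-6


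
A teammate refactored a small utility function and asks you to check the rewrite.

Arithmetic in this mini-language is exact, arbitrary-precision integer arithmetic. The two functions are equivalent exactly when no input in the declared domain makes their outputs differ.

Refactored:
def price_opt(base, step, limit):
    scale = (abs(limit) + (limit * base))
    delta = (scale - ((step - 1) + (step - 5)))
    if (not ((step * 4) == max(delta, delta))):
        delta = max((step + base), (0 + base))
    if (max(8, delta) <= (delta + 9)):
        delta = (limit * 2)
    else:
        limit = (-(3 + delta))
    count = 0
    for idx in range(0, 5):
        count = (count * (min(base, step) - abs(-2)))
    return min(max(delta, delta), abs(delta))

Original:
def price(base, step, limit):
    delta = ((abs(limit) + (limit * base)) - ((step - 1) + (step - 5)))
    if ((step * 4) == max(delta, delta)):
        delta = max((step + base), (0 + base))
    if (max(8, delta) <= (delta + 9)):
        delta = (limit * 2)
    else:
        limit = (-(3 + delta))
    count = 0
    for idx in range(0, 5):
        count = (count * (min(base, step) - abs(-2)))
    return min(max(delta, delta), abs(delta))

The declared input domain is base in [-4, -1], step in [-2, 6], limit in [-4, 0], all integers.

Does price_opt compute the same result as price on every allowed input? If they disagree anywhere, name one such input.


On input base=-4, step=-2, limit=-4, price returns -8 while price_opt returns -4.
verdict: not equivalent; witness: base=-4, step=-2, limit=-4


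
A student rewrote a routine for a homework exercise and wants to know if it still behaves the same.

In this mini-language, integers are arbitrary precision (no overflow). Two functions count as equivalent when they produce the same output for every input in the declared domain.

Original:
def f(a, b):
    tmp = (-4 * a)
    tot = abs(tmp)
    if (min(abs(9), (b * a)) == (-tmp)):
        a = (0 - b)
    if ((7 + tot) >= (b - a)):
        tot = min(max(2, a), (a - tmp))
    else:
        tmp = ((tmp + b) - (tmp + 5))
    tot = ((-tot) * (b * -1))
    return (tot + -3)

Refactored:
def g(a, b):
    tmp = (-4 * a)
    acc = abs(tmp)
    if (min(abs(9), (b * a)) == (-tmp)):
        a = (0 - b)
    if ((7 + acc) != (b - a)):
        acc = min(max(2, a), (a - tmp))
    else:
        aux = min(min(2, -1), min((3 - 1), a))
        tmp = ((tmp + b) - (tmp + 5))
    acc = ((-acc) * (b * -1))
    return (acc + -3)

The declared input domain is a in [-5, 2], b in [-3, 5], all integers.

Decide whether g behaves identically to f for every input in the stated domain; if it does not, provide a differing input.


Take a=0, b=4.
f: tmp=0, then tot=0, then (min(abs(9), (b * a)) == (-tmp)) is true, then a=-4, then ((7 + tot) >= (b - a)) is false, then tmp=-1, then tot=0, then returns -3
g: tmp=0, then acc=0, then (min(abs(9), (b * a)) == (-tmp)) is true, then a=-4, then ((7 + acc) != (b - a)) is true, then acc=-4, then acc=-16, then returns -19
-3 != -19, so the rewrite changes behavior.
verdict: not equivalent; witness: a=0, b=4


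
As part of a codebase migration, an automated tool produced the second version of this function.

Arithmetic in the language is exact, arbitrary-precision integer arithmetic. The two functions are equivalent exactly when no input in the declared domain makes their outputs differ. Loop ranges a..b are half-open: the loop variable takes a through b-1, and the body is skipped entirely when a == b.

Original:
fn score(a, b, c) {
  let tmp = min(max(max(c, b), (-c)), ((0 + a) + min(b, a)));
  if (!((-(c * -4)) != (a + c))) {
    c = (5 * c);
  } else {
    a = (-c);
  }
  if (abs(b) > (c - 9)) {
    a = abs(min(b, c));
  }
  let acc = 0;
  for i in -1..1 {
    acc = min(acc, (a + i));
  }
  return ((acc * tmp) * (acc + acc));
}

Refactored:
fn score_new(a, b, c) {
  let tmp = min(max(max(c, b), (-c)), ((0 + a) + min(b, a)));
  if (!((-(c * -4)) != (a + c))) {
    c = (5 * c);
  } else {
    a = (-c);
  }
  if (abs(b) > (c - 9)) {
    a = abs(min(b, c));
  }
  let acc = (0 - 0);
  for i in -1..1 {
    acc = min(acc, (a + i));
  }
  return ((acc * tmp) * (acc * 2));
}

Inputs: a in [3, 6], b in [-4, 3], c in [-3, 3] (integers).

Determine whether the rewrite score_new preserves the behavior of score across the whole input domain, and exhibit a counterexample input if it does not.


Comparing the listings, the differences include: arithmetic usage differs; and constant usage differs.
Spot check at a=6, b=2, c=0 — score: tmp becomes 2; next (!((-(c * -4)) != (a + c))) evaluates to false; next a becomes 0; next (abs(b) > (c - 9)) evaluates to true; next a becomes 0; next acc becomes 0; next at i=-1:; next acc becomes -1; next at i=0:; next acc becomes -1; next final value 4. score_new: tmp becomes 2; next (!((-(c * -4)) != (a + c))) evaluates to false; next a becomes 0; next (abs(b) > (c - 9)) evaluates to true; next a becomes 0; next acc becomes 0; next at i=-1:; next acc becomes -1; next at i=0:; next acc becomes -1; next final value 4. Both give 4.
Sweeping the whole domain (224 inputs) finds no disagreement.
verdict: equivalent


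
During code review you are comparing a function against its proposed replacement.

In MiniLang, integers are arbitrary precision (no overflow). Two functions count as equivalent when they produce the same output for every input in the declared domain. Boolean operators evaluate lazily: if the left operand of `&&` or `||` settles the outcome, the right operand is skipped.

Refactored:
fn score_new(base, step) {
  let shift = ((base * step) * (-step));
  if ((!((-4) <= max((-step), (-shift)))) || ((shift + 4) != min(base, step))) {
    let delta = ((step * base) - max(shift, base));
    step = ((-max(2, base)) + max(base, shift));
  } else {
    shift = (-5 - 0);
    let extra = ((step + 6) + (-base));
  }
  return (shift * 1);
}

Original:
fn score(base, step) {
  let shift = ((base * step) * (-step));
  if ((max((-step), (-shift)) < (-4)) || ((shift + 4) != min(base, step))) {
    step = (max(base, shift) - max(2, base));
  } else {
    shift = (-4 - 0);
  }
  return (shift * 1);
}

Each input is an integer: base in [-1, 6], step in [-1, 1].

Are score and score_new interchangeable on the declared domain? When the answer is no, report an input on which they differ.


The rewrite breaks on base=3, step=1, where the results are -4 and -5.
score: shift becomes -3; next ((max((-step), (-shift)) < (-4)) || ((shift + 4) != min(base, step))) evaluates to false; next shift becomes -4; next final value -4
score_new: shift becomes -3; next ((!((-4) <= max((-step), (-shift)))) || ((shift + 4) != min(base, step))) evaluates to false; next shift becomes -5; next extra becomes 4; next final value -5
verdict: not equivalent; witness: base=3, step=1


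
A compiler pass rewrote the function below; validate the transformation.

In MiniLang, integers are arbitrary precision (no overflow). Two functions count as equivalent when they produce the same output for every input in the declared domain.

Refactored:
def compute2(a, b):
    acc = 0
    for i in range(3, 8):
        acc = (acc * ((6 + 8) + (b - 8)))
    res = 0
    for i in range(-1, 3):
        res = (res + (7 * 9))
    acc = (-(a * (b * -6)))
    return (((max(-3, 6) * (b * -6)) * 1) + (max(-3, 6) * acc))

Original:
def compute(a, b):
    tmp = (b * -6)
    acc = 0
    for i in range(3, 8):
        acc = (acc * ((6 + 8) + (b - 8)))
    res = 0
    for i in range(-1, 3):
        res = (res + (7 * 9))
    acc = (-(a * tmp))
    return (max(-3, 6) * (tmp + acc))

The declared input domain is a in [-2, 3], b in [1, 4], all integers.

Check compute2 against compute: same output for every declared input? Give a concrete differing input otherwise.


Side by side, the visible changes include: constant usage differs, local variable names differ, min/max/abs usage differs, arithmetic usage differs, statement counts differ.
As a probe, take a=1, b=3: compute runs tmp=-18, then acc=0, then (i=3), then acc=0, then (i=4), then acc=0, then (i=5), then acc=0, then (i=6), then acc=0, then (i=7), then acc=0, then res=0, then (i=-1), then res=63, then (i=0), then res=126, then (i=1), then res=189, then (i=2), then res=252, then acc=18, then returns 0; compute2 runs acc=0, then (i=3), then acc=0, then (i=4), then acc=0, then (i=5), then acc=0, then (i=6), then acc=0, then (i=7), then acc=0, then res=0, then (i=-1), then res=63, then (i=0), then res=126, then (i=1), then res=189, then (i=2), then res=252, then acc=18, then returns 0; both end at 0.
Across all 24 domain points the two functions coincide.
verdict: equivalent


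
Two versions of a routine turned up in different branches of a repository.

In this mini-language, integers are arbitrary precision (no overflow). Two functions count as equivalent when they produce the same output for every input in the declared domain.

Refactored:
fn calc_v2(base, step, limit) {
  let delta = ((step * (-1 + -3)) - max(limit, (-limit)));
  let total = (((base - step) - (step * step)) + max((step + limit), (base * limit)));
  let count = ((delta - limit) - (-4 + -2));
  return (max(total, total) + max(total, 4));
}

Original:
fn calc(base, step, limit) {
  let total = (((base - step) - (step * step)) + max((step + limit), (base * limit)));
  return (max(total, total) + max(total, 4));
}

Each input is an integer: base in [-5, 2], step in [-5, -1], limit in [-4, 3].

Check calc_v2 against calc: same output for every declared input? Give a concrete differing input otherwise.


Equivalent — the differences include min/max/abs usage differs; and constant usage differs; and statement counts differ; and local variable names differ; and arithmetic usage differs, yet no declared input distinguishes the two.
Spot check at base=-2, step=-2, limit=-4 — calc: total becomes 4; next final value 8. calc_v2: delta becomes 4; next total becomes 4; next count becomes 14; next final value 8. Both give 8.
An exhaustive pass over the 320 declared inputs shows identical outputs.
verdict: equivalent


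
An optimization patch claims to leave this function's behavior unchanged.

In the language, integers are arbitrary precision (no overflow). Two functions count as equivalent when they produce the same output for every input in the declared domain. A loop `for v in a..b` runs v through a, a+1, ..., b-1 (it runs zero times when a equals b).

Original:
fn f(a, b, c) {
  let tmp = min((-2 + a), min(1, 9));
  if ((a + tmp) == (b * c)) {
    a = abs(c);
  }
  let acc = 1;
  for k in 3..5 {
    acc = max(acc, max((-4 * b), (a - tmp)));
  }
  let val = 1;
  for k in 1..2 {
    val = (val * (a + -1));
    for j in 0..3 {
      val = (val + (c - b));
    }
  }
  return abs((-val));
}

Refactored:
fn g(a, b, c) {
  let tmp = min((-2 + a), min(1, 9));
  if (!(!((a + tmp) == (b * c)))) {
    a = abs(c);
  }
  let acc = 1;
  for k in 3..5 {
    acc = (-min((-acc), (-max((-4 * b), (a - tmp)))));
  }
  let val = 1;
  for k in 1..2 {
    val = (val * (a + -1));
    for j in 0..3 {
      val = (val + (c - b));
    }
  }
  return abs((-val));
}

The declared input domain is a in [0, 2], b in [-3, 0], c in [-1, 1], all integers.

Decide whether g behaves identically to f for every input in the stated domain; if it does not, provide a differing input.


Behavior is preserved: although min/max/abs usage differs; also boolean connective usage differs, the outputs never diverge.
As a probe, take a=0, b=0, c=-1: f runs tmp=-2, then ((a + tmp) == (b * c)) is false, then acc=1, then (k=3), then acc=2, then (k=4), then acc=2, then val=1, then (k=1), then val=-1, then (j=0), then val=-2, then (j=1), then val=-3, then (j=2), then val=-4, then returns 4; g runs tmp=-2, then (!(!((a + tmp) == (b * c)))) is false, then acc=1, then (k=3), then acc=2, then (k=4), then acc=2, then val=1, then (k=1), then val=-1, then (j=0), then val=-2, then (j=1), then val=-3, then (j=2), then val=-4, then returns 4; both end at 4.
Checked all 36 inputs in the declared domain: the outputs agree on every one.
verdict: equivalent


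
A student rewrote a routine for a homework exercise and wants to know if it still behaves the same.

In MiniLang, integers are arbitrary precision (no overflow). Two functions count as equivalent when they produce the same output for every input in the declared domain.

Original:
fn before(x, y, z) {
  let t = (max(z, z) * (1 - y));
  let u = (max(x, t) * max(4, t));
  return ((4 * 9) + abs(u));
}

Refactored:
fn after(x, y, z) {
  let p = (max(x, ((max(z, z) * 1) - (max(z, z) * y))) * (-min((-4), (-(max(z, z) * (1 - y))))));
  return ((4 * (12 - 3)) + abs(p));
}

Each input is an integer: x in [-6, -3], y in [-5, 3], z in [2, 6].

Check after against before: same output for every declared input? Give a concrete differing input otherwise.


Side by side, the visible changes include: constant usage differs, plus arithmetic usage differs, plus min/max/abs usage differs, plus local variable names differ, plus statement counts differ.
One worked example (x=-4, y=2, z=5) — before: t=-5, then u=-16, then returns 52; after: p=-16, then returns 52; agreement on 52.
Across all 180 domain points the two functions coincide.
verdict: equivalent


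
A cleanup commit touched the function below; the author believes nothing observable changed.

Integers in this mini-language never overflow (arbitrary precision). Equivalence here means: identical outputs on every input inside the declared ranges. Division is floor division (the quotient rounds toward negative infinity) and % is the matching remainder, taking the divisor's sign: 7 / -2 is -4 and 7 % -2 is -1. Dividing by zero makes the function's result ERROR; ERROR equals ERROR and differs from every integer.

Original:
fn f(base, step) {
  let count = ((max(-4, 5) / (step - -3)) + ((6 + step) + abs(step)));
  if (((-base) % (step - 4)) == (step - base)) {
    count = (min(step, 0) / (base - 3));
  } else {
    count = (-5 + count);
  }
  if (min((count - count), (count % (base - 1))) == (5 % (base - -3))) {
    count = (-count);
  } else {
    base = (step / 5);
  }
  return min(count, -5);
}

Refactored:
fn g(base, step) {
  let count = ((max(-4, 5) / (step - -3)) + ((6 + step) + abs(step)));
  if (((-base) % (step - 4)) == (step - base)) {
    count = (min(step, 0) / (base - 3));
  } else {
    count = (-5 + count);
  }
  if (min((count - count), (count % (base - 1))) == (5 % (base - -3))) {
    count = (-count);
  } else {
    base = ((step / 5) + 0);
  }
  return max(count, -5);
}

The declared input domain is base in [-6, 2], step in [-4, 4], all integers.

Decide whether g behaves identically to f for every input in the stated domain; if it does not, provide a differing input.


There is a counterexample at base=-6, step=-4: -5 on one side, -4 on the other.
f: count=1, then (((-base) % (step - 4)) == (step - base)) is false, then count=-4, then (min((count - count), (count % (base - 1))) == (5 % (base - -3))) is false, then base=-1, then returns -5
g: count=1, then (((-base) % (step - 4)) == (step - base)) is false, then count=-4, then (min((count - count), (count % (base - 1))) == (5 % (base - -3))) is false, then base=-1, then returns -4
verdict: not equivalent; witness: base=-6, step=-4


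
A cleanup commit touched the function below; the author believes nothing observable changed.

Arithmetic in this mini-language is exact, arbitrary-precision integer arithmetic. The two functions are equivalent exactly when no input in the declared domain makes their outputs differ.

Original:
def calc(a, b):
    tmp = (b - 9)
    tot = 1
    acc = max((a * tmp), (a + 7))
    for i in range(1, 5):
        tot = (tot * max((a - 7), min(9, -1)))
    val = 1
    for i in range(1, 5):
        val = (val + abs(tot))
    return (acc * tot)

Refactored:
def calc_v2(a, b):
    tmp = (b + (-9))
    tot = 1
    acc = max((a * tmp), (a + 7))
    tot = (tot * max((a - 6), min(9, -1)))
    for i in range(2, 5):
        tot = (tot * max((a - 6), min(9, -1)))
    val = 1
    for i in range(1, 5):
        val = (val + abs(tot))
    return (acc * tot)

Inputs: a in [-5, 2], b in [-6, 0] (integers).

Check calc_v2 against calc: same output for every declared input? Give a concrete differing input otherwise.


Equivalent. The one real change (`7` became `6`) has no effect anywhere in the declared ranges.
Every one of the 56 inputs gives matching results.
As a probe, take a=0, b=-6: calc runs tmp = -15; tot = 1; acc = 7; [i=1]; tot = -1; [i=2]; tot = 1; [i=3]; tot = -1; [i=4]; tot = 1; val = 1; [i=1]; val = 2; [i=2]; val = 3; [i=3]; val = 4; [i=4]; val = 5; return 7; calc_v2 runs tmp = -15; tot = 1; acc = 7; tot = -1; [i=2]; tot = 1; [i=3]; tot = -1; [i=4]; tot = 1; val = 1; [i=1]; val = 2; [i=2]; val = 3; [i=3]; val = 4; [i=4]; val = 5; return 7; both end at 7.
verdict: equivalent


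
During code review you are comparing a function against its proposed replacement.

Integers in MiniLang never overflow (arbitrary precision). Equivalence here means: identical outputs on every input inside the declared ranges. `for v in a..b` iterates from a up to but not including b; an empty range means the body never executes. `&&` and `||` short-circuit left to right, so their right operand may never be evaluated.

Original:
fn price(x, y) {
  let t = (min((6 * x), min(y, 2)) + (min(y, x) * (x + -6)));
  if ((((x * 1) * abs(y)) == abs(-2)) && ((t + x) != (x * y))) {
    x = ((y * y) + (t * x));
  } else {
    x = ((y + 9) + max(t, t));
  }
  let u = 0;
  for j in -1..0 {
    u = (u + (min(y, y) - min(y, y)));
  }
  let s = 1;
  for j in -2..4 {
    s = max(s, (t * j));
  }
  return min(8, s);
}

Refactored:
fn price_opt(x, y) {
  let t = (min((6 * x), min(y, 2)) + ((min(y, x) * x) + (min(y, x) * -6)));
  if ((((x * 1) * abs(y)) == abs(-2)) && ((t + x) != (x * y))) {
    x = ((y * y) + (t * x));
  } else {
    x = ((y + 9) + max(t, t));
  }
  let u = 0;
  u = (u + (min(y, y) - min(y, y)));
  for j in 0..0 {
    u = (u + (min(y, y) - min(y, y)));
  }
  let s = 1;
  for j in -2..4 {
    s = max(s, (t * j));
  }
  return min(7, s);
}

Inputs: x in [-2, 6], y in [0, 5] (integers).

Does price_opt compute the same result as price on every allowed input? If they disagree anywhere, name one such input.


Consider the input x=-2, y=0.
price: t := 4 | ((((x * 1) * abs(y)) == abs(-2)) && ((t + x) != (x * y))): false | x := 13 | u := 0 | iter j=-1: | u := 0 | s := 1 | iter j=-2: | s := 1 | iter j=-1: | s := 1 | iter j=0: | s := 1 | iter j=1: | s := 4 | iter j=2: | s := 8 | iter j=3: | s := 12 | result 8
price_opt: t := 4 | ((((x * 1) * abs(y)) == abs(-2)) && ((t + x) != (x * y))): false | x := 13 | u := 0 | u := 0 | loop over j: empty range | s := 1 | iter j=-2: | s := 1 | iter j=-1: | s := 1 | iter j=0: | s := 1 | iter j=1: | s := 4 | iter j=2: | s := 8 | iter j=3: | s := 12 | result 7
8 and 7 differ, so these are not the same function on this domain.
verdict: not equivalent; witness: x=-2, y=0


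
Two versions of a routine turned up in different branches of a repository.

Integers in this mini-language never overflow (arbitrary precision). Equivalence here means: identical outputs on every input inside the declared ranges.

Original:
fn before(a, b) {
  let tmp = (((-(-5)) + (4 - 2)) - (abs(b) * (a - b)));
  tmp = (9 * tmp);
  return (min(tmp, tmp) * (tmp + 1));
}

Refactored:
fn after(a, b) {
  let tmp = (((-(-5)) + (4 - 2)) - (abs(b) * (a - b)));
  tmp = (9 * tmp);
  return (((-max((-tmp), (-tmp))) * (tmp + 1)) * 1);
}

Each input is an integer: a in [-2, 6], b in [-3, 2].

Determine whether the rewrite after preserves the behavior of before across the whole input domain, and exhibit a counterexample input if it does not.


Changes here: arithmetic usage differs, constant usage differs, min/max/abs usage differs; the full 54-point sweep finds no disagreement.
verdict: equivalent


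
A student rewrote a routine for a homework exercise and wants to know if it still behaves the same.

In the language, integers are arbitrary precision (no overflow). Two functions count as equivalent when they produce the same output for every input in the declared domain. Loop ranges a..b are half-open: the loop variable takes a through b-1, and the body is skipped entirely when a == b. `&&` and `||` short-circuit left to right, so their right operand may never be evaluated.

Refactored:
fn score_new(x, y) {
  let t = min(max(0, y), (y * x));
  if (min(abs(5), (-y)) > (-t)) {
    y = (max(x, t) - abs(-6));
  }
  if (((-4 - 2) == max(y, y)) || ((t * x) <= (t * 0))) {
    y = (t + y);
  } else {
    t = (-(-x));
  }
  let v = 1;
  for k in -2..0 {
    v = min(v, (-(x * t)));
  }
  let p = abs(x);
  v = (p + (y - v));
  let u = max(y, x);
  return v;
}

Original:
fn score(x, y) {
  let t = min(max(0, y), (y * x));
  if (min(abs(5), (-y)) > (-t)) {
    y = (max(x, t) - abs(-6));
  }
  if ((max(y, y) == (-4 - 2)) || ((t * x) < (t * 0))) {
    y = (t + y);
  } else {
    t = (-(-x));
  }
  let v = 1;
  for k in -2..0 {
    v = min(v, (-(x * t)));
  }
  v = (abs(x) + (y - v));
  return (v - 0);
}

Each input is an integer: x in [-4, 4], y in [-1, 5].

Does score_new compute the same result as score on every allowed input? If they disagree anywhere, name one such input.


Consider the input x=-4, y=0.
score: t = 0; (min(abs(5), (-y)) > (-t)) -> false; ((max(y, y) == (-4 - 2)) || ((t * x) < (t * 0))) -> false; t = -4; v = 1; [k=-2]; v = -16; [k=-1]; v = -16; v = 20; return 20
score_new: t = 0; (min(abs(5), (-y)) > (-t)) -> false; (((-4 - 2) == max(y, y)) || ((t * x) <= (t * 0))) -> true; y = 0; v = 1; [k=-2]; v = 0; [k=-1]; v = 0; p = 4; v = 4; u = 0; return 4
20 and 4 differ, so these are not the same function on this domain.
verdict: not equivalent; witness: x=-4, y=0


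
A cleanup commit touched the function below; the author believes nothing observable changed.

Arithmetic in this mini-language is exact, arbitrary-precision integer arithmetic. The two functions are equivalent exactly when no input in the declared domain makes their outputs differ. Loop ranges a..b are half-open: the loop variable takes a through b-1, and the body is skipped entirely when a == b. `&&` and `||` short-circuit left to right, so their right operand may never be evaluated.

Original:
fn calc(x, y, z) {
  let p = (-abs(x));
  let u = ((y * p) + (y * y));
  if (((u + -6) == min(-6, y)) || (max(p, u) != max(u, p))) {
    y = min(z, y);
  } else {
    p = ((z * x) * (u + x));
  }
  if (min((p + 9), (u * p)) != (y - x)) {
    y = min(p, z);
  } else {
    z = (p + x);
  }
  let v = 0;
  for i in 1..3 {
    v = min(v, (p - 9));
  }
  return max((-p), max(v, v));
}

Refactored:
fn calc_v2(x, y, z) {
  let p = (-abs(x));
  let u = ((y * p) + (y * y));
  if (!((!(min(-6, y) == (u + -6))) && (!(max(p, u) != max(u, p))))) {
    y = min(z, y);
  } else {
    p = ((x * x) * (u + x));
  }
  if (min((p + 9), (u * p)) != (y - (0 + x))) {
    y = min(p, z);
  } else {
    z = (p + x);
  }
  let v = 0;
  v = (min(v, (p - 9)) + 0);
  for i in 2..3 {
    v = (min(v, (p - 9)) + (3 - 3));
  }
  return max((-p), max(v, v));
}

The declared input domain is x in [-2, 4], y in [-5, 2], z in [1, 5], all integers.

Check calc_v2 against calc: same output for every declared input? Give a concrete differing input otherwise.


There is a counterexample at x=-2, y=-5, z=1: 66 on one side, 0 on the other.
calc: p=-2, then u=35, then (((u + -6) == min(-6, y)) || (max(p, u) != max(u, p))) is false, then p=-66, then (min((p + 9), (u * p)) != (y - x)) is true, then y=-66, then v=0, then (i=1), then v=-75, then (i=2), then v=-75, then returns 66
calc_v2: p=-2, then u=35, then (!((!(min(-6, y) == (u + -6))) && (!(max(p, u) != max(u, p))))) is false, then p=132, then (min((p + 9), (u * p)) != (y - (0 + x))) is true, then y=1, then v=0, then v=0, then (i=2), then v=0, then returns 0
verdict: not equivalent; witness: x=-2, y=-5, z=1


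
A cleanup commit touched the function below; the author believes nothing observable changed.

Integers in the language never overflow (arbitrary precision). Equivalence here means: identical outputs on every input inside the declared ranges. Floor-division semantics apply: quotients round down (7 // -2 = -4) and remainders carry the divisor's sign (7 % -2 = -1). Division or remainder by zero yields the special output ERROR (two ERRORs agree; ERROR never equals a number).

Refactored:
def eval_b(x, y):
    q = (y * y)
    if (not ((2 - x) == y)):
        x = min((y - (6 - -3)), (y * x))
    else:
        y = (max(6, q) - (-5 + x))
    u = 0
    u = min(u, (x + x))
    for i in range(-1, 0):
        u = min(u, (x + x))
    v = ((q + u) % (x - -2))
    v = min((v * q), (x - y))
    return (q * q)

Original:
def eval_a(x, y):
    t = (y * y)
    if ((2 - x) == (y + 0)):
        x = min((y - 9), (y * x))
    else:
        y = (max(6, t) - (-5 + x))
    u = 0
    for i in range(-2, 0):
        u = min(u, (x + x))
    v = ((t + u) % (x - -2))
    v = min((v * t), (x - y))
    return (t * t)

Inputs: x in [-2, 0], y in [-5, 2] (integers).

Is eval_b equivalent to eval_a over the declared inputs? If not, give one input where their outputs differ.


There is a counterexample at x=-2, y=-5: ERROR on one side, 625 on the other.
eval_a: t = 25; ((2 - x) == (y + 0)) -> false; y = 32; u = 0; [i=-2]; u = -4; [i=-1]; u = -4; division by zero -> ERROR
eval_b: q = 25; (not ((2 - x) == y)) -> true; x = -14; u = 0; u = -28; [i=-1]; u = -28; v = -3; v = -75; return 625
verdict: not equivalent; witness: x=-2, y=-5


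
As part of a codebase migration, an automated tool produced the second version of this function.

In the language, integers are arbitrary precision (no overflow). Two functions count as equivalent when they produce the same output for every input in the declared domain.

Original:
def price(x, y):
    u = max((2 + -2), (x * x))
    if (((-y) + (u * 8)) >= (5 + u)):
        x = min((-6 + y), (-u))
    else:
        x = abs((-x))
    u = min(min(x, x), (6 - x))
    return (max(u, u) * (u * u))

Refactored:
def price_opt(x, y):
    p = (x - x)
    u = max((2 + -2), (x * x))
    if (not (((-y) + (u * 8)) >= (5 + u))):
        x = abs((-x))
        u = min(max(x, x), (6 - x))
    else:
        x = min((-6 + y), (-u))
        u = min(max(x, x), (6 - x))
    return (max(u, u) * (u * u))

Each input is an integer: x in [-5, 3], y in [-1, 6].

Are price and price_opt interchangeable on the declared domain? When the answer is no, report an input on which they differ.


The edit looks behavioral (`min(x, x)` became `max(x, x)`), but over these ranges it never changes the outcome.
Tracing x=-1, y=1: price: u := 1 | (((-y) + (u * 8)) >= (5 + u)): true | x := -5 | u := -5 | result -125 | price_opt: p := 0 | u := 1 | (not (((-y) + (u * 8)) >= (5 + u))): false | x := -5 | u := -5 | result -125 — matching result -125.
Sweeping the whole domain (72 inputs) finds no disagreement.
verdict: equivalent


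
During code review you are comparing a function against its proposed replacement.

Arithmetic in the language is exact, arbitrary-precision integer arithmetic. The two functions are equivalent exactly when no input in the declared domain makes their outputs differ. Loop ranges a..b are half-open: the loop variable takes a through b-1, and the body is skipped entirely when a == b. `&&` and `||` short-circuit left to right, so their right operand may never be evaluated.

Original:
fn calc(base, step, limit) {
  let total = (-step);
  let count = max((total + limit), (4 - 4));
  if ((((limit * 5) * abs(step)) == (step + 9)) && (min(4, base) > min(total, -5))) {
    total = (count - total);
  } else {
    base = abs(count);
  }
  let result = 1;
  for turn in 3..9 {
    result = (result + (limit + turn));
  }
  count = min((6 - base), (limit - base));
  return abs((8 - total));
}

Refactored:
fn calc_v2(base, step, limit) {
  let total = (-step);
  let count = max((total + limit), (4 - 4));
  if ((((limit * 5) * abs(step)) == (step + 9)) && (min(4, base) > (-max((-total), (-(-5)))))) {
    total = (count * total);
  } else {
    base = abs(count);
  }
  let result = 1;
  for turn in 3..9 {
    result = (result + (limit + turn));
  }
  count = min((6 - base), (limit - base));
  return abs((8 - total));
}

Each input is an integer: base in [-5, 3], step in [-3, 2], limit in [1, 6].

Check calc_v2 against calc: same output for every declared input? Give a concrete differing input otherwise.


Try base=-4, step=1, limit=2.
calc: total = -1; count = 1; ((((limit * 5) * abs(step)) == (step + 9)) && (min(4, base) > min(total, -5))) -> true; total = 2; result = 1; [turn=3]; result = 6; [turn=4]; result = 12; [turn=5]; result = 19; [turn=6]; result = 27; [turn=7]; result = 36; [turn=8]; result = 46; count = 6; return 6
calc_v2: total = -1; count = 1; ((((limit * 5) * abs(step)) == (step + 9)) && (min(4, base) > (-max((-total), (-(-5)))))) -> true; total = -1; result = 1; [turn=3]; result = 6; [turn=4]; result = 12; [turn=5]; result = 19; [turn=6]; result = 27; [turn=7]; result = 36; [turn=8]; result = 46; count = 6; return 9
6 against 9: the behavior changed.
verdict: not equivalent; witness: base=-4, step=1, limit=2


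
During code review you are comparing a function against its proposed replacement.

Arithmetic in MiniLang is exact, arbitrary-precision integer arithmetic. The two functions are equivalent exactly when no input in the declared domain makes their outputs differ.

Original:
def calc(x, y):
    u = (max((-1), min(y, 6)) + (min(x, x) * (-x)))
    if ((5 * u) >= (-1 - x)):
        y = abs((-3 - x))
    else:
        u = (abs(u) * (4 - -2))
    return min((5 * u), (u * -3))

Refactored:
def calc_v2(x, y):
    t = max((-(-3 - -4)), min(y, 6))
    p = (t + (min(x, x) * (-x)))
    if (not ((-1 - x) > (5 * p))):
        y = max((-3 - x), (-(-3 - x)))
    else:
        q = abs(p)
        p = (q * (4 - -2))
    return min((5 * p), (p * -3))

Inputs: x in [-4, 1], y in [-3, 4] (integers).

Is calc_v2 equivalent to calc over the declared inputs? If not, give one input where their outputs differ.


Differences: arithmetic usage differs, and local variable names differ, and boolean connective usage differs, and comparison usage differs, and min/max/abs usage differs, and statement counts differ, and constant usage differs — yet all 48 inputs agree.
verdict: equivalent


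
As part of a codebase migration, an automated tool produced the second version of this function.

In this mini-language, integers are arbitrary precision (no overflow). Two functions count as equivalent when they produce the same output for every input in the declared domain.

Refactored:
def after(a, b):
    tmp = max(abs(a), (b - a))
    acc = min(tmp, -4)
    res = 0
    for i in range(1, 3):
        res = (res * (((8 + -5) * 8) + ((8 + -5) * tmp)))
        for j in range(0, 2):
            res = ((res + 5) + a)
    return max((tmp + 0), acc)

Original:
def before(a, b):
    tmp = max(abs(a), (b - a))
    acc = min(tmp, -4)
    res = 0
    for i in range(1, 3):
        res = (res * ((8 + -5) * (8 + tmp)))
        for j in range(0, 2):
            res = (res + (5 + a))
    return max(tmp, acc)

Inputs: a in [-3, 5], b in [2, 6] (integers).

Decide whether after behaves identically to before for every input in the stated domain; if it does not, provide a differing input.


Reading the diff, among the changes: arithmetic usage differs, and constant usage differs.
Spot check at a=0, b=5 — before: tmp becomes 5; next acc becomes -4; next res becomes 0; next at i=1:; next res becomes 0; next at j=0:; next res becomes 5; next at j=1:; next res becomes 10; next at i=2:; next res becomes 390; next at j=0:; next res becomes 395; next at j=1:; next res becomes 400; next final value 5. after: tmp becomes 5; next acc becomes -4; next res becomes 0; next at i=1:; next res becomes 0; next at j=0:; next res becomes 5; next at j=1:; next res becomes 10; next at i=2:; next res becomes 390; next at j=0:; next res becomes 395; next at j=1:; next res becomes 400; next final value 5. Both give 5.
Every one of the 45 inputs gives matching results.
verdict: equivalent


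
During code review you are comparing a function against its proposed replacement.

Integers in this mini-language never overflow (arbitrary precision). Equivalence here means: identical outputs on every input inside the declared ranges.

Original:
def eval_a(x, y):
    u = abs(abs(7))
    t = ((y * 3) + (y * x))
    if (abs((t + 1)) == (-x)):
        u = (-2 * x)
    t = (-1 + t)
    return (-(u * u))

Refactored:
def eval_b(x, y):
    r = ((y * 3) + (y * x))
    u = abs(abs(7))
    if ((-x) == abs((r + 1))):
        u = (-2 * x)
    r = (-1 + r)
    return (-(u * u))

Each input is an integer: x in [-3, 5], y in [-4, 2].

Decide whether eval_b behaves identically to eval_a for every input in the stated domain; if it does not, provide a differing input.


Equivalent — the differences include local variable names differ, yet no declared input distinguishes the two.
As a probe, take x=0, y=1: eval_a runs u = 7; t = 3; (abs((t + 1)) == (-x)) -> false; t = 2; return -49; eval_b runs r = 3; u = 7; ((-x) == abs((r + 1))) -> false; r = 2; return -49; both end at -49.
Checked all 63 inputs in the declared domain: the outputs agree on every one.
verdict: equivalent


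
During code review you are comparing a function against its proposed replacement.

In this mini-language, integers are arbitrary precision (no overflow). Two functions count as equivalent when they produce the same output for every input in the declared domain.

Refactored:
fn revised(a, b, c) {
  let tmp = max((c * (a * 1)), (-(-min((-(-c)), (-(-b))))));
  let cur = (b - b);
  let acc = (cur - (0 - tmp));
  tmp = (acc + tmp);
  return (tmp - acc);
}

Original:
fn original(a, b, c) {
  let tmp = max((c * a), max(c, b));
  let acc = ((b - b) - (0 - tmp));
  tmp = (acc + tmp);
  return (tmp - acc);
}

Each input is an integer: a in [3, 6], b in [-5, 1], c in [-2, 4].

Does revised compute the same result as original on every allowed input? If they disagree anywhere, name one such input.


There is a counterexample at a=3, b=-5, c=-2: -2 on one side, -5 on the other.
original: tmp := -2 | acc := -2 | tmp := -4 | result -2
revised: tmp := -5 | cur := 0 | acc := -5 | tmp := -10 | result -5
verdict: not equivalent; witness: a=3, b=-5, c=-2


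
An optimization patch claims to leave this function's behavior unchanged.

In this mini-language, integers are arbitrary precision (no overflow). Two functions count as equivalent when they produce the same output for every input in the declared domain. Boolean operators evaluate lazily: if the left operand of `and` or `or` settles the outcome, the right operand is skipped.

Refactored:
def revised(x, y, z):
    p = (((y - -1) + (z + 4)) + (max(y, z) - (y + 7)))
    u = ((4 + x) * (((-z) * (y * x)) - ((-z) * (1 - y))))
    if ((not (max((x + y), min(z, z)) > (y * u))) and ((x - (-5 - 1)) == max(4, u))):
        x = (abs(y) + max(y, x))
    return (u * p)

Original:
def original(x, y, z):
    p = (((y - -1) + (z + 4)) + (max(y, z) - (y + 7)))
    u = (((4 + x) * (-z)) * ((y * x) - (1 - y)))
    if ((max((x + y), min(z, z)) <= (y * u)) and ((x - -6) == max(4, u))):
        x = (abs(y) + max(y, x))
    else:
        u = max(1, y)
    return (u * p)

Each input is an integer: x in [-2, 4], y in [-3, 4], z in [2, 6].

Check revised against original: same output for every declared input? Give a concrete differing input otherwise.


Not equivalent: x=-2, y=-1, z=2 separates them (2 vs 0).
original: p=2, then u=0, then ((max((x + y), min(z, z)) <= (y * u)) and ((x - -6) == max(4, u))) is false, then u=1, then returns 2
revised: p=2, then u=0, then ((not (max((x + y), min(z, z)) > (y * u))) and ((x - (-5 - 1)) == max(4, u))) is false, then returns 0
verdict: not equivalent; witness: x=-2, y=-1, z=2


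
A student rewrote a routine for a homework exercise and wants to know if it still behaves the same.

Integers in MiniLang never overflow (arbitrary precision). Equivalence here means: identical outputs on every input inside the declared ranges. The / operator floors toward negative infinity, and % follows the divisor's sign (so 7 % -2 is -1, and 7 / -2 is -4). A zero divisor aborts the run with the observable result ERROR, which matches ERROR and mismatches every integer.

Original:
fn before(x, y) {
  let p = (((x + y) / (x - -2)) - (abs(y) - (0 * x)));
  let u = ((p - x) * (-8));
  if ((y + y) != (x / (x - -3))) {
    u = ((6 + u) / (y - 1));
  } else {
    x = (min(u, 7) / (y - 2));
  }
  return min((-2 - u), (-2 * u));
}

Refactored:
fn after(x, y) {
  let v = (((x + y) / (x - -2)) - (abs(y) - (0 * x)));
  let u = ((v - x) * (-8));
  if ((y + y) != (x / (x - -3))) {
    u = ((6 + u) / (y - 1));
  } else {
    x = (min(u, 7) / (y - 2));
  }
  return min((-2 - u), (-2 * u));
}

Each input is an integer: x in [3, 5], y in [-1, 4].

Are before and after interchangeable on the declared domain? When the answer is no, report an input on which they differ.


Side by side, the visible changes include: local variable names differ.
One worked example (x=3, y=4) — before: p := -3 | u := 48 | ((y + y) != (x / (x - -3))): true | u := 18 | result -36; after: v := -3 | u := 48 | ((y + y) != (x / (x - -3))): true | u := 18 | result -36; agreement on -36.
An exhaustive pass over the 18 declared inputs shows identical outputs.
verdict: equivalent


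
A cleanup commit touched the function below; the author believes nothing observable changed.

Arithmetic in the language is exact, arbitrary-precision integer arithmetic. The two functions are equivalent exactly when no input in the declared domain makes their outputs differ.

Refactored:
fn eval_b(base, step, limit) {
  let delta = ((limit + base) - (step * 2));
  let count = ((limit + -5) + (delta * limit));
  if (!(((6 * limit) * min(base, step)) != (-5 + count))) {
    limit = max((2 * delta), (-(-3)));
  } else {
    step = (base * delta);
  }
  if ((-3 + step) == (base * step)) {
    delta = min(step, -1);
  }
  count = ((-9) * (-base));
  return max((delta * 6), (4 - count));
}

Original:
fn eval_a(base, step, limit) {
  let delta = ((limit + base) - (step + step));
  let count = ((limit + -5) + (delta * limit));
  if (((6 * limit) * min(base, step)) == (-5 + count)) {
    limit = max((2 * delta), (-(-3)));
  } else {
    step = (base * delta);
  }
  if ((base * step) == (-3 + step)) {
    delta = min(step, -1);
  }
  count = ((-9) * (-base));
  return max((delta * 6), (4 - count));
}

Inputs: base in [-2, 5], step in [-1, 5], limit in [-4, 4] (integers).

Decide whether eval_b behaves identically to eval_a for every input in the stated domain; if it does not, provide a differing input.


The two versions differ — the changes include arithmetic usage differs; also comparison usage differs; also boolean connective usage differs; also constant usage differs.
Spot check at base=4, step=5, limit=-1 — eval_a: delta := -7 | count := 1 | (((6 * limit) * min(base, step)) == (-5 + count)): false | step := -28 | ((base * step) == (-3 + step)): false | count := 36 | result -32. eval_b: delta := -7 | count := 1 | (!(((6 * limit) * min(base, step)) != (-5 + count))): false | step := -28 | ((-3 + step) == (base * step)): false | count := 36 | result -32. Both give -32.
Sweeping the whole domain (504 inputs) finds no disagreement.
verdict: equivalent
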